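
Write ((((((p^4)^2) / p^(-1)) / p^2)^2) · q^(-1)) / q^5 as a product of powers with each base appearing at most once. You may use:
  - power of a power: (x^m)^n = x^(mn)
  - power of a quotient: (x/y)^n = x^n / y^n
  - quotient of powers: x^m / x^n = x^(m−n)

((((((p^4)^2) / p^(-1)) / p^2)^2) · q^(-1)) / q^5
= ((((((p^4)^2) / p^(-1))^2) / ((p^2)^2)) · q^(-1)) / q^5    [power of a quotient]
= ((((((p^4)^2)^2) / ((p^(-1))^2)) / ((p^2)^2)) · q^(-1)) / q^5    [power of a quotient]
= (((((p^4)^4) / ((p^(-1))^2)) / ((p^2)^2)) · q^(-1)) / q^5    [power of a power]
= (((p^16 / ((p^(-1))^2)) / ((p^2)^2)) · q^(-1)) / q^5    [power of a power]
= (((p^16 / p^(-2)) / ((p^2)^2)) · q^(-1)) / q^5    [power of a power]
= ((p^18 / ((p^2)^2)) · q^(-1)) / q^5    [quotient of powers]
= ((p^18 / p^4) · q^(-1)) / q^5    [power of a power]
= (p^14 · q^(-1)) / q^5    [quotient of powers]
= p^14·q^(-6)    [quotient of powers]

p^14·q^(-6)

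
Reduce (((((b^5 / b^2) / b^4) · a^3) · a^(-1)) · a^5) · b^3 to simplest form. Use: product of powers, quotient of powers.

a^7b^2

(((((b^5 / b^2) / b^4) · a^3) · a^(-1)) · a^5) · b^3
= ((((b^3 / b^4) · a^3) · a^(-1)) · a^5) · b^3    [quotient of powers]
= (((b^(-1) · a^3) · a^(-1)) · a^5) · b^3    [quotient of powers]
= a^7b^2    [product of powers]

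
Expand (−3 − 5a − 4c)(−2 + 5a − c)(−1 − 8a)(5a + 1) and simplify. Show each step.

(−3 − 5a − 4c)(−2 + 5a − c)(−1 − 8a)(5a + 1)
= (6 − 15a + 3c + 10a − 25a^2 + 5ac + 8c − 20ac + 4c^2)(−1 − 8a)(5a + 1)    [distributive law]
= (6 − 5a + 11c − 25a^2 − 15ac + 4c^2)(−1 − 8a)(5a + 1)    [combine like terms]
= (−6 − 48a + 5a + 40a^2 − 11c − 88ac + 25a^2 + 200a^3 + 15ac + 120a^2c − 4c^2 − 32ac^2)(5a + 1)    [distributive law]
= (−6 − 43a + 65a^2 − 11c − 73ac + 200a^3 + 120a^2c − 4c^2 − 32ac^2)(5a + 1)    [combine like terms]
= −30a − 6 − 215a^2 − 43a + 325a^3 + 65a^2 − 55ac − 11c − 365a^2c − 73ac + 1000a^4 + 200a^3 + 600a^3c + 120a^2c − 20ac^2 − 4c^2 − 160a^2c^2 − 32ac^2    [distributive law]
= −73a − 6 − 150a^2 + 525a^3 − 128ac − 11c − 245a^2c + 1000a^4 + 600a^3c − 52ac^2 − 4c^2 − 160a^2c^2    [combine like terms]

−73a − 6 − 150a^2 + 525a^3 − 128ac − 11c − 245a^2c + 1000a^4 + 600a^3c − 52ac^2 − 4c^2 − 160a^2c^2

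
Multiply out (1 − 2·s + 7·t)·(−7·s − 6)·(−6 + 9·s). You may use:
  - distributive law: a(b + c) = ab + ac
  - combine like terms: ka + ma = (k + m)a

−84·s − 39·s^2 + 36 + 126·s^3 − 84·s·t − 441·s^2·t + 252·t

(1 − 2·s + 7·t)·(−7·s − 6)·(−6 + 9·s)
= (−7·s − 6 + 14·s^2 + 12·s − 49·s·t − 42·t)·(−6 + 9·s)    [distributive law]
= (5·s − 6 + 14·s^2 − 49·s·t − 42·t)·(−6 + 9·s)    [combine like terms]
= −30·s + 45·s^2 + 36 − 54·s − 84·s^2 + 126·s^3 + 294·s·t − 441·s^2·t + 252·t − 378·s·t    [distributive law]
= −84·s − 39·s^2 + 36 + 126·s^3 − 84·s·t − 441·s^2·t + 252·t    [combine like terms]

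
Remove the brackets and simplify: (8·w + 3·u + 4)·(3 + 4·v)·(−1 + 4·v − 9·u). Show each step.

(8·w + 3·u + 4)·(3 + 4·v)·(−1 + 4·v − 9·u)
= (24·w + 32·v·w + 9·u + 12·u·v + 12 + 16·v)·(−1 + 4·v − 9·u)    [distributive law]
= −24·w + 96·v·w − 216·u·w − 32·v·w + 128·v^2·w − 288·u·v·w − 9·u + 36·u·v − 81·u^2 − 12·u·v + 48·u·v^2 − 108·u^2·v − 12 + 48·v − 108·u − 16·v + 64·v^2 − 144·u·v    [distributive law]
= −24·w + 64·v·w − 216·u·w + 128·v^2·w − 288·u·v·w − 117·u − 120·u·v − 81·u^2 + 48·u·v^2 − 108·u^2·v − 12 + 32·v + 64·v^2    [combine like terms]

−24·w + 64·v·w − 216·u·w + 128·v^2·w − 288·u·v·w − 117·u − 120·u·v − 81·u^2 + 48·u·v^2 − 108·u^2·v − 12 + 32·v + 64·v^2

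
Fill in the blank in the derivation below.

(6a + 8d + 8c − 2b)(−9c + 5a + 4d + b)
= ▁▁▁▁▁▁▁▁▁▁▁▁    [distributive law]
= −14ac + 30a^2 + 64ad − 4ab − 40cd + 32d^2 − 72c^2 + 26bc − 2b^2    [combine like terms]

Applying distributive law to the line above:

−54ac + 30a^2 + 24ad + 6ab − 72cd + 40ad + 32d^2 + 8bd − 72c^2 + 40ac + 32cd + 8bc + 18bc − 10ab − 8bd − 2b^2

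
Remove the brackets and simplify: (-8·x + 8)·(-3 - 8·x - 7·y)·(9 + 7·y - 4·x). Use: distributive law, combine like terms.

-264·x + 448·x·y + 736·x^2 + 224·x^2·y - 256·x^3 + 392·x·y^2 - 216 - 672·y - 392·y^2

(-8·x + 8)·(-3 - 8·x - 7·y)·(9 + 7·y - 4·x)
= (24·x + 64·x^2 + 56·x·y - 24 - 64·x - 56·y)·(9 + 7·y - 4·x)    [distributive law]
= (-40·x + 64·x^2 + 56·x·y - 24 - 56·y)·(9 + 7·y - 4·x)    [combine like terms]
= -360·x - 280·x·y + 160·x^2 + 576·x^2 + 448·x^2·y - 256·x^3 + 504·x·y + 392·x·y^2 - 224·x^2·y - 216 - 168·y + 96·x - 504·y - 392·y^2 + 224·x·y    [distributive law]
= -264·x + 448·x·y + 736·x^2 + 224·x^2·y - 256·x^3 + 392·x·y^2 - 216 - 672·y - 392·y^2    [combine like terms]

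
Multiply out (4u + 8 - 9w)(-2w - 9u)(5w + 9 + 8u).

509uw^2 + 169uw + 404u^2w - 900u^2 - 288u^3 + 82w^2 - 144w - 648u + 90w^3

(4u + 8 - 9w)(-2w - 9u)(5w + 9 + 8u)
= (-8uw - 36u^2 - 16w - 72u + 18w^2 + 81uw)(5w + 9 + 8u)    [distributive law]
= (73uw - 36u^2 - 16w - 72u + 18w^2)(5w + 9 + 8u)    [combine like terms]
= 365uw^2 + 657uw + 584u^2w - 180u^2w - 324u^2 - 288u^3 - 80w^2 - 144w - 128uw - 360uw - 648u - 576u^2 + 90w^3 + 162w^2 + 144uw^2    [distributive law]
= 509uw^2 + 169uw + 404u^2w - 900u^2 - 288u^3 + 82w^2 - 144w - 648u + 90w^3    [combine like terms]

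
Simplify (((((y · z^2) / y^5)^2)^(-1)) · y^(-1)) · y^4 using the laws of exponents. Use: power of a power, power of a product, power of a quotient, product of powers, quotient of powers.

(((((y · z^2) / y^5)^2)^(-1)) · y^(-1)) · y^4
= ((((y · z^2) / y^5)^(-2)) · y^(-1)) · y^4    [power of a power]
= ((((y · z^2)^(-2)) / ((y^5)^(-2))) · y^(-1)) · y^4    [power of a quotient]
= ((((y^(-2)) · ((z^2)^(-2))) / ((y^5)^(-2))) · y^(-1)) · y^4    [power of a product]
= (((y^(-2) · z^(-4)) / ((y^5)^(-2))) · y^(-1)) · y^4    [power of a power]
= (((y^(-2) · z^(-4)) / y^(-10)) · y^(-1)) · y^4    [power of a power]
= y^11z^(-4)    [quotient of powers; product of powers]

y^11z^(-4)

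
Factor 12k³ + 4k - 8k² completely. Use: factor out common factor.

4k(3k² + 1 - 2k)

12k³ + 4k - 8k²
= 4(3k³ + k - 2k²)    [factor out 4]
= 4k(3k² + 1 - 2k)    [factor out k]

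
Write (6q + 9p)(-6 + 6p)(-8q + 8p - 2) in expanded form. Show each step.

(6q + 9p)(-6 + 6p)(-8q + 8p - 2)
= (-36q + 36pq - 54p + 54p²)(-8q + 8p - 2)    [distributive law]
= 288q² - 288pq + 72q - 288pq² + 288p²q - 72pq + 432pq - 432p² + 108p - 432p²q + 432p³ - 108p²    [distributive law]
= 288q² + 72pq + 72q - 288pq² - 144p²q - 540p² + 108p + 432p³    [combine like terms]

288q² + 72pq + 72q - 288pq² - 144p²q - 540p² + 108p + 432p³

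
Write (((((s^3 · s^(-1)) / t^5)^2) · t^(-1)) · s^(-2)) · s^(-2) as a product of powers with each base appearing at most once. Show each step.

(((((s^3 · s^(-1)) / t^5)^2) · t^(-1)) · s^(-2)) · s^(-2)
= (((((s^3 · s^(-1))^2) / ((t^5)^2)) · t^(-1)) · s^(-2)) · s^(-2)    [power of a quotient]
= ((((((s^3)^2) · ((s^(-1))^2)) / ((t^5)^2)) · t^(-1)) · s^(-2)) · s^(-2)    [power of a product]
= ((((s^6 · ((s^(-1))^2)) / ((t^5)^2)) · t^(-1)) · s^(-2)) · s^(-2)    [power of a power]
= ((((s^6 · s^(-2)) / ((t^5)^2)) · t^(-1)) · s^(-2)) · s^(-2)    [power of a power]
= (((s^4 / ((t^5)^2)) · t^(-1)) · s^(-2)) · s^(-2)    [product of powers]
= (((s^4 / t^10) · t^(-1)) · s^(-2)) · s^(-2)    [power of a power]
= t^(-11)    [quotient of powers; product of powers]

t^(-11)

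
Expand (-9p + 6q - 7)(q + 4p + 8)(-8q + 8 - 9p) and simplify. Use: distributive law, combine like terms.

(-9p + 6q - 7)(q + 4p + 8)(-8q + 8 - 9p)
= (-9pq - 36p² - 72p + 6q² + 24pq + 48q - 7q - 28p - 56)(-8q + 8 - 9p)    [distributive law]
= (15pq - 36p² - 100p + 6q² + 41q - 56)(-8q + 8 - 9p)    [combine like terms]
= -120pq² + 120pq - 135p²q + 288p²q - 288p² + 324p³ + 800pq - 800p + 900p² - 48q³ + 48q² - 54pq² - 328q² + 328q - 369pq + 448q - 448 + 504p    [distributive law]
= -174pq² + 551pq + 153p²q + 612p² + 324p³ - 296p - 48q³ - 280q² + 776q - 448    [combine like terms]

-174pq² + 551pq + 153p²q + 612p² + 324p³ - 296p - 48q³ - 280q² + 776q - 448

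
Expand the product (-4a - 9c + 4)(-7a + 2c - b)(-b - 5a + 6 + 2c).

-48a^2b - 140a^3 + 308a^2 - 219a^2c - 92abc + 234ac + 200ac^2 - 4ab^2 + 72ab + 36bc^2 - 92c^2 - 36c^3 - 9b^2c + 38bc - 168a + 48c + 4b^2 - 24b

(-4a - 9c + 4)(-7a + 2c - b)(-b - 5a + 6 + 2c)
= (28a^2 - 8ac + 4ab + 63ac - 18c^2 + 9bc - 28a + 8c - 4b)(-b - 5a + 6 + 2c)    [distributive law]
= (28a^2 + 55ac + 4ab - 18c^2 + 9bc - 28a + 8c - 4b)(-b - 5a + 6 + 2c)    [combine like terms]
= -28a^2b - 140a^3 + 168a^2 + 56a^2c - 55abc - 275a^2c + 330ac + 110ac^2 - 4ab^2 - 20a^2b + 24ab + 8abc + 18bc^2 + 90ac^2 - 108c^2 - 36c^3 - 9b^2c - 45abc + 54bc + 18bc^2 + 28ab + 140a^2 - 168a - 56ac - 8bc - 40ac + 48c + 16c^2 + 4b^2 + 20ab - 24b - 8bc    [distributive law]
= -48a^2b - 140a^3 + 308a^2 - 219a^2c - 92abc + 234ac + 200ac^2 - 4ab^2 + 72ab + 36bc^2 - 92c^2 - 36c^3 - 9b^2c + 38bc - 168a + 48c + 4b^2 - 24b    [combine like terms]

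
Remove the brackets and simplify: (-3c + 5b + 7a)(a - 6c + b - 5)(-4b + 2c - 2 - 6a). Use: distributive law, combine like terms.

402abc - 198ac^2 - 70ac + 284a^2c - 138bc^2 + 36c^3 - 6c^2 + 142b^2c - 44bc - 30c - 78ab^2 + 266ab - 100a^2b - 20b^3 + 90b^2 + 50b + 196a^2 - 42a^3 + 70a

(-3c + 5b + 7a)(a - 6c + b - 5)(-4b + 2c - 2 - 6a)
= (-3ac + 18c^2 - 3bc + 15c + 5ab - 30bc + 5b^2 - 25b + 7a^2 - 42ac + 7ab - 35a)(-4b + 2c - 2 - 6a)    [distributive law]
= (-45ac + 18c^2 - 33bc + 15c + 12ab + 5b^2 - 25b + 7a^2 - 35a)(-4b + 2c - 2 - 6a)    [combine like terms]
= 180abc - 90ac^2 + 90ac + 270a^2c - 72bc^2 + 36c^3 - 36c^2 - 108ac^2 + 132b^2c - 66bc^2 + 66bc + 198abc - 60bc + 30c^2 - 30c - 90ac - 48ab^2 + 24abc - 24ab - 72a^2b - 20b^3 + 10b^2c - 10b^2 - 30ab^2 + 100b^2 - 50bc + 50b + 150ab - 28a^2b + 14a^2c - 14a^2 - 42a^3 + 140ab - 70ac + 70a + 210a^2    [distributive law]
= 402abc - 198ac^2 - 70ac + 284a^2c - 138bc^2 + 36c^3 - 6c^2 + 142b^2c - 44bc - 30c - 78ab^2 + 266ab - 100a^2b - 20b^3 + 90b^2 + 50b + 196a^2 - 42a^3 + 70a    [combine like terms]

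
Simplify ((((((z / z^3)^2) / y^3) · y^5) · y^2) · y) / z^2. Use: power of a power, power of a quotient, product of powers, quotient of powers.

((((((z / z^3)^2) / y^3) · y^5) · y^2) · y) / z^2
= ((((((z^2) / ((z^3)^2)) / y^3) · y^5) · y^2) · y) / z^2    [power of a quotient]
= (((((z^2 / z^6) / y^3) · y^5) · y^2) · y) / z^2    [power of a power]
= ((((z^(-4) / y^3) · y^5) · y^2) · y) / z^2    [quotient of powers]
= y^5z^(-6)    [quotient of powers; product of powers]

y^5z^(-6)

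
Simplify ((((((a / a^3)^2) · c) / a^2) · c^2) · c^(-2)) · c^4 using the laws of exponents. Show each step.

a^(-6)·c^5

((((((a / a^3)^2) · c) / a^2) · c^2) · c^(-2)) · c^4
= ((((((a^2) / ((a^3)^2)) · c) / a^2) · c^2) · c^(-2)) · c^4    [power of a quotient]
= (((((a^2 / a^6) · c) / a^2) · c^2) · c^(-2)) · c^4    [power of a power]
= ((((a^(-4) · c) / a^2) · c^2) · c^(-2)) · c^4    [quotient of powers]
= a^(-6)·c^5    [quotient of powers; product of powers]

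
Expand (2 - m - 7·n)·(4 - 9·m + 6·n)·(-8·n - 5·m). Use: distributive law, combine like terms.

(2 - m - 7·n)·(4 - 9·m + 6·n)·(-8·n - 5·m)
= (8 - 18·m + 12·n - 4·m + 9·m^2 - 6·m·n - 28·n + 63·m·n - 42·n^2)·(-8·n - 5·m)    [distributive law]
= (8 - 22·m - 16·n + 9·m^2 + 57·m·n - 42·n^2)·(-8·n - 5·m)    [combine like terms]
= -64·n - 40·m + 176·m·n + 110·m^2 + 128·n^2 + 80·m·n - 72·m^2·n - 45·m^3 - 456·m·n^2 - 285·m^2·n + 336·n^3 + 210·m·n^2    [distributive law]
= -64·n - 40·m + 256·m·n + 110·m^2 + 128·n^2 - 357·m^2·n - 45·m^3 - 246·m·n^2 + 336·n^3    [combine like terms]

-64·n - 40·m + 256·m·n + 110·m^2 + 128·n^2 - 357·m^2·n - 45·m^3 - 246·m·n^2 + 336·n^3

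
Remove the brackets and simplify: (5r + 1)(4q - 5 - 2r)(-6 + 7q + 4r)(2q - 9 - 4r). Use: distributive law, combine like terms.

-1958q²r + 3157qr + 986qr² + 280q³r - 540q²r² - 120qr³ - 1398r - 136r² + 552r³ + 160r⁴ - 370q² + 591q + 56q³ - 270

(5r + 1)(4q - 5 - 2r)(-6 + 7q + 4r)(2q - 9 - 4r)
= (20qr - 25r - 10r² + 4q - 5 - 2r)(-6 + 7q + 4r)(2q - 9 - 4r)    [distributive law]
= (20qr - 27r - 10r² + 4q - 5)(-6 + 7q + 4r)(2q - 9 - 4r)    [combine like terms]
= (-120qr + 140q²r + 80qr² + 162r - 189qr - 108r² + 60r² - 70qr² - 40r³ - 24q + 28q² + 16qr + 30 - 35q - 20r)(2q - 9 - 4r)    [distributive law]
= (-293qr + 140q²r + 10qr² + 142r - 48r² - 40r³ - 59q + 28q² + 30)(2q - 9 - 4r)    [combine like terms]
= -586q²r + 2637qr + 1172qr² + 280q³r - 1260q²r - 560q²r² + 20q²r² - 90qr² - 40qr³ + 284qr - 1278r - 568r² - 96qr² + 432r² + 192r³ - 80qr³ + 360r³ + 160r⁴ - 118q² + 531q + 236qr + 56q³ - 252q² - 112q²r + 60q - 270 - 120r    [distributive law]
= -1958q²r + 3157qr + 986qr² + 280q³r - 540q²r² - 120qr³ - 1398r - 136r² + 552r³ + 160r⁴ - 370q² + 591q + 56q³ - 270    [combine like terms]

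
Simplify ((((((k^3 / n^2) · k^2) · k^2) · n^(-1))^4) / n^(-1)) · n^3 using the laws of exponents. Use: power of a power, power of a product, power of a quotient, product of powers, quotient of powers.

((((((k^3 / n^2) · k^2) · k^2) · n^(-1))^4) / n^(-1)) · n^3
= ((((((k^3 / n^2) · k^2) · k^2)^4) · ((n^(-1))^4)) / n^(-1)) · n^3    [power of a product]
= ((((((k^3 / n^2) · k^2)^4) · ((k^2)^4)) · ((n^(-1))^4)) / n^(-1)) · n^3    [power of a product]
= ((((((k^3 / n^2)^4) · ((k^2)^4)) · ((k^2)^4)) · ((n^(-1))^4)) / n^(-1)) · n^3    [power of a product]
= (((((((k^3)^4) / ((n^2)^4)) · ((k^2)^4)) · ((k^2)^4)) · ((n^(-1))^4)) / n^(-1)) · n^3    [power of a quotient]
= (((((k^12 / ((n^2)^4)) · ((k^2)^4)) · ((k^2)^4)) · ((n^(-1))^4)) / n^(-1)) · n^3    [power of a power]
= (((((k^12 / n^8) · ((k^2)^4)) · ((k^2)^4)) · ((n^(-1))^4)) / n^(-1)) · n^3    [power of a power]
= (((((k^12 / n^8) · k^8) · ((k^2)^4)) · ((n^(-1))^4)) / n^(-1)) · n^3    [power of a power]
= (((((k^12 / n^8) · k^8) · k^8) · ((n^(-1))^4)) / n^(-1)) · n^3    [power of a power]
= (((((k^12 / n^8) · k^8) · k^8) · n^(-4)) / n^(-1)) · n^3    [power of a power]
= k^28n^(-8)    [quotient of powers; product of powers]

k^28n^(-8)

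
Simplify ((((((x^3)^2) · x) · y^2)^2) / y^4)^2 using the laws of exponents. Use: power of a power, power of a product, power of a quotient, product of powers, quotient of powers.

x^28

((((((x^3)^2) · x) · y^2)^2) / y^4)^2
= ((((((x^3)^2) · x) · y^2)^2)^2) / ((y^4)^2)    [power of a quotient]
= (((((x^3)^2) · x) · y^2)^4) / ((y^4)^2)    [power of a power]
= (((((x^3)^2) · x)^4) · ((y^2)^4)) / ((y^4)^2)    [power of a product]
= (((((x^3)^2)^4) · (x^4)) · ((y^2)^4)) / ((y^4)^2)    [power of a product]
= ((((x^3)^8) · (x^4)) · ((y^2)^4)) / ((y^4)^2)    [power of a power]
= ((x^24 · (x^4)) · ((y^2)^4)) / ((y^4)^2)    [power of a power]
= (x^28 · ((y^2)^4)) / ((y^4)^2)    [product of powers]
= (x^28 · y^8) / ((y^4)^2)    [power of a power]
= (x^28 · y^8) / y^8    [power of a power]
= x^28    [quotient of powers]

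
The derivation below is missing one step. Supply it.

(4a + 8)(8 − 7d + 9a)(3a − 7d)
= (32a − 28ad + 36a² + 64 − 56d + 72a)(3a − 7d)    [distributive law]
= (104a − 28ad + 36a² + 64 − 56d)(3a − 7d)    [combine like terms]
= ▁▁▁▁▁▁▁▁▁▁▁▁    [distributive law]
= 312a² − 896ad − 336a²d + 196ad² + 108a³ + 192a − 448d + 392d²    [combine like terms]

Applying distributive law to the line above:

312a² − 728ad − 84a²d + 196ad² + 108a³ − 252a²d + 192a − 448d − 168ad + 392d²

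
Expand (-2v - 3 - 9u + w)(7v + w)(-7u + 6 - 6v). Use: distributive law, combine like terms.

(-2v - 3 - 9u + w)(7v + w)(-7u + 6 - 6v)
= (-14v² - 2vw - 21v - 3w - 63uv - 9uw + 7vw + w²)(-7u + 6 - 6v)    [distributive law]
= (-14v² + 5vw - 21v - 3w - 63uv - 9uw + w²)(-7u + 6 - 6v)    [combine like terms]
= 98uv² - 84v² + 84v³ - 35uvw + 30vw - 30v²w + 147uv - 126v + 126v² + 21uw - 18w + 18vw + 441u²v - 378uv + 378uv² + 63u²w - 54uw + 54uvw - 7uw² + 6w² - 6vw²    [distributive law]
= 476uv² + 42v² + 84v³ + 19uvw + 48vw - 30v²w - 231uv - 126v - 33uw - 18w + 441u²v + 63u²w - 7uw² + 6w² - 6vw²    [combine like terms]

476uv² + 42v² + 84v³ + 19uvw + 48vw - 30v²w - 231uv - 126v - 33uw - 18w + 441u²v + 63u²w - 7uw² + 6w² - 6vw²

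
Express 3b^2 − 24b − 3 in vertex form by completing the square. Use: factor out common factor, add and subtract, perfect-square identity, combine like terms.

3(b − 4)^2 − 51

3b^2 − 24b − 3
= 3(b^2 − 8b) − 3    [factor out 3 from the b-terms]
= 3(b^2 − 8b + 16 − 16) − 3    [add and subtract 16 inside the bracket]
= 3(b − 4)^2 − 48 − 3    [perfect-square identity]
= 3(b − 4)^2 − 51    [combine constants]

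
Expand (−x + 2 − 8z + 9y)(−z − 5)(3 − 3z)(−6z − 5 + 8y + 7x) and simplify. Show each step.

−543xz^2 + 978xz + 660xyz − 84x^2z − 150xz^3 + 165xyz^2 − 21x^2z^2 − 285x − 825xy + 105x^2 − 414z^2 − 540z + 1422yz + 660z^3 − 1503yz^2 + 150 + 435y + 144z^4 − 354yz^3 + 864y^2z + 216y^2z^2 − 1080y^2

(−x + 2 − 8z + 9y)(−z − 5)(3 − 3z)(−6z − 5 + 8y + 7x)
= (xz + 5x − 2z − 10 + 8z^2 + 40z − 9yz − 45y)(3 − 3z)(−6z − 5 + 8y + 7x)    [distributive law]
= (xz + 5x + 38z − 10 + 8z^2 − 9yz − 45y)(3 − 3z)(−6z − 5 + 8y + 7x)    [combine like terms]
= (3xz − 3xz^2 + 15x − 15xz + 114z − 114z^2 − 30 + 30z + 24z^2 − 24z^3 − 27yz + 27yz^2 − 135y + 135yz)(−6z − 5 + 8y + 7x)    [distributive law]
= (−12xz − 3xz^2 + 15x + 144z − 90z^2 − 30 − 24z^3 + 108yz + 27yz^2 − 135y)(−6z − 5 + 8y + 7x)    [combine like terms]
= 72xz^2 + 60xz − 96xyz − 84x^2z + 18xz^3 + 15xz^2 − 24xyz^2 − 21x^2z^2 − 90xz − 75x + 120xy + 105x^2 − 864z^2 − 720z + 1152yz + 1008xz + 540z^3 + 450z^2 − 720yz^2 − 630xz^2 + 180z + 150 − 240y − 210x + 144z^4 + 120z^3 − 192yz^3 − 168xz^3 − 648yz^2 − 540yz + 864y^2z + 756xyz − 162yz^3 − 135yz^2 + 216y^2z^2 + 189xyz^2 + 810yz + 675y − 1080y^2 − 945xy    [distributive law]
= −543xz^2 + 978xz + 660xyz − 84x^2z − 150xz^3 + 165xyz^2 − 21x^2z^2 − 285x − 825xy + 105x^2 − 414z^2 − 540z + 1422yz + 660z^3 − 1503yz^2 + 150 + 435y + 144z^4 − 354yz^3 + 864y^2z + 216y^2z^2 − 1080y^2    [combine like terms]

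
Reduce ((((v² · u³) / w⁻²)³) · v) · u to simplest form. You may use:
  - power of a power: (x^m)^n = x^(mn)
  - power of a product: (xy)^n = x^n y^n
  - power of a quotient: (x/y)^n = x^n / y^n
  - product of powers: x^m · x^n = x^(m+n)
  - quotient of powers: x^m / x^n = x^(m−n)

((((v² · u³) / w⁻²)³) · v) · u
= ((((v² · u³)³) / ((w⁻²)³)) · v) · u    [power of a quotient]
= (((((v²)³) · ((u³)³)) / ((w⁻²)³)) · v) · u    [power of a product]
= (((v⁶ · ((u³)³)) / ((w⁻²)³)) · v) · u    [power of a power]
= (((v⁶ · u⁹) / ((w⁻²)³)) · v) · u    [power of a power]
= (((v⁶ · u⁹) / w⁻⁶) · v) · u    [power of a power]
= u¹⁰·v⁷·w⁶    [quotient of powers; product of powers]

u¹⁰·v⁷·w⁶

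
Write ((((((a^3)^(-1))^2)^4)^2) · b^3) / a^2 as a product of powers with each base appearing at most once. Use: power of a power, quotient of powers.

((((((a^3)^(-1))^2)^4)^2) · b^3) / a^2
= (((((a^3)^(-1))^2)^8) · b^3) / a^2    [power of a power]
= ((((a^3)^(-1))^16) · b^3) / a^2    [power of a power]
= (((a^3)^(-16)) · b^3) / a^2    [power of a power]
= (a^(-48) · b^3) / a^2    [power of a power]
= a^(-50)·b^3    [quotient of powers]

a^(-50)·b^3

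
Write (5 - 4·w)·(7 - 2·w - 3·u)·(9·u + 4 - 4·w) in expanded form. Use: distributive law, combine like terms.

(5 - 4·w)·(7 - 2·w - 3·u)·(9·u + 4 - 4·w)
= (35 - 10·w - 15·u - 28·w + 8·w² + 12·u·w)·(9·u + 4 - 4·w)    [distributive law]
= (35 - 38·w - 15·u + 8·w² + 12·u·w)·(9·u + 4 - 4·w)    [combine like terms]
= 315·u + 140 - 140·w - 342·u·w - 152·w + 152·w² - 135·u² - 60·u + 60·u·w + 72·u·w² + 32·w² - 32·w³ + 108·u²·w + 48·u·w - 48·u·w²    [distributive law]
= 255·u + 140 - 292·w - 234·u·w + 184·w² - 135·u² + 24·u·w² - 32·w³ + 108·u²·w    [combine like terms]

255·u + 140 - 292·w - 234·u·w + 184·w² - 135·u² + 24·u·w² - 32·w³ + 108·u²·w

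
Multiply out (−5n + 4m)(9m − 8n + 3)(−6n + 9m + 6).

(−5n + 4m)(9m − 8n + 3)(−6n + 9m + 6)
= (−45mn + 40n^2 − 15n + 36m^2 − 32mn + 12m)(−6n + 9m + 6)    [distributive law]
= (−77mn + 40n^2 − 15n + 36m^2 + 12m)(−6n + 9m + 6)    [combine like terms]
= 462mn^2 − 693m^2n − 462mn − 240n^3 + 360mn^2 + 240n^2 + 90n^2 − 135mn − 90n − 216m^2n + 324m^3 + 216m^2 − 72mn + 108m^2 + 72m    [distributive law]
= 822mn^2 − 909m^2n − 669mn − 240n^3 + 330n^2 − 90n + 324m^3 + 324m^2 + 72m    [combine like terms]

822mn^2 − 909m^2n − 669mn − 240n^3 + 330n^2 − 90n + 324m^3 + 324m^2 + 72m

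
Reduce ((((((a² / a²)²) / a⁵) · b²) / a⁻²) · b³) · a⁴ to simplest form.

ab⁵

((((((a² / a²)²) / a⁵) · b²) / a⁻²) · b³) · a⁴
= (((((((a²)²) / ((a²)²)) / a⁵) · b²) / a⁻²) · b³) · a⁴    [power of a quotient]
= (((((a⁴ / ((a²)²)) / a⁵) · b²) / a⁻²) · b³) · a⁴    [power of a power]
= (((((a⁴ / a⁴) / a⁵) · b²) / a⁻²) · b³) · a⁴    [power of a power]
= ((((a⁰ / a⁵) · b²) / a⁻²) · b³) · a⁴    [quotient of powers]
= (((a⁻⁵ · b²) / a⁻²) · b³) · a⁴    [quotient of powers]
= ab⁵    [quotient of powers; product of powers]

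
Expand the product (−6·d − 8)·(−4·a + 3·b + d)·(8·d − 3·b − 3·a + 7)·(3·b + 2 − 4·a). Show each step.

(−6·d − 8)·(−4·a + 3·b + d)·(8·d − 3·b − 3·a + 7)·(3·b + 2 − 4·a)
= (24·a·d − 18·b·d − 6·d^2 + 32·a − 24·b − 8·d)·(8·d − 3·b − 3·a + 7)·(3·b + 2 − 4·a)    [distributive law]
= (192·a·d^2 − 72·a·b·d − 72·a^2·d + 168·a·d − 144·b·d^2 + 54·b^2·d + 54·a·b·d − 126·b·d − 48·d^3 + 18·b·d^2 + 18·a·d^2 − 42·d^2 + 256·a·d − 96·a·b − 96·a^2 + 224·a − 192·b·d + 72·b^2 + 72·a·b − 168·b − 64·d^2 + 24·b·d + 24·a·d − 56·d)·(3·b + 2 − 4·a)    [distributive law]
= (210·a·d^2 − 18·a·b·d − 72·a^2·d + 448·a·d − 126·b·d^2 + 54·b^2·d − 294·b·d − 48·d^3 − 106·d^2 − 24·a·b − 96·a^2 + 224·a + 72·b^2 − 168·b − 56·d)·(3·b + 2 − 4·a)    [combine like terms]
= 630·a·b·d^2 + 420·a·d^2 − 840·a^2·d^2 − 54·a·b^2·d − 36·a·b·d + 72·a^2·b·d − 216·a^2·b·d − 144·a^2·d + 288·a^3·d + 1344·a·b·d + 896·a·d − 1792·a^2·d − 378·b^2·d^2 − 252·b·d^2 + 504·a·b·d^2 + 162·b^3·d + 108·b^2·d − 216·a·b^2·d − 882·b^2·d − 588·b·d + 1176·a·b·d − 144·b·d^3 − 96·d^3 + 192·a·d^3 − 318·b·d^2 − 212·d^2 + 424·a·d^2 − 72·a·b^2 − 48·a·b + 96·a^2·b − 288·a^2·b − 192·a^2 + 384·a^3 + 672·a·b + 448·a − 896·a^2 + 216·b^3 + 144·b^2 − 288·a·b^2 − 504·b^2 − 336·b + 672·a·b − 168·b·d − 112·d + 224·a·d    [distributive law]
= 1134·a·b·d^2 + 844·a·d^2 − 840·a^2·d^2 − 270·a·b^2·d + 2484·a·b·d − 144·a^2·b·d − 1936·a^2·d + 288·a^3·d + 1120·a·d − 378·b^2·d^2 − 570·b·d^2 + 162·b^3·d − 774·b^2·d − 756·b·d − 144·b·d^3 − 96·d^3 + 192·a·d^3 − 212·d^2 − 360·a·b^2 + 1296·a·b − 192·a^2·b − 1088·a^2 + 384·a^3 + 448·a + 216·b^3 − 360·b^2 − 336·b − 112·d    [combine like terms]

1134·a·b·d^2 + 844·a·d^2 − 840·a^2·d^2 − 270·a·b^2·d + 2484·a·b·d − 144·a^2·b·d − 1936·a^2·d + 288·a^3·d + 1120·a·d − 378·b^2·d^2 − 570·b·d^2 + 162·b^3·d − 774·b^2·d − 756·b·d − 144·b·d^3 − 96·d^3 + 192·a·d^3 − 212·d^2 − 360·a·b^2 + 1296·a·b − 192·a^2·b − 1088·a^2 + 384·a^3 + 448·a + 216·b^3 − 360·b^2 − 336·b − 112·d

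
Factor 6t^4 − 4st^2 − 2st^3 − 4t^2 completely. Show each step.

2t^2(3t^2 − 2s − st − 2)

6t^4 − 4st^2 − 2st^3 − 4t^2
= 2(3t^4 − 2st^2 − st^3 − 2t^2)    [factor out 2]
= 2t^2(3t^2 − 2s − st − 2)    [factor out t^2]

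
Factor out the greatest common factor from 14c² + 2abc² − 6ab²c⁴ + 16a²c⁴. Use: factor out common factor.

2c²(7 + ab − 3ab²c² + 8a²c²)

14c² + 2abc² − 6ab²c⁴ + 16a²c⁴
= 2(7c² + abc² − 3ab²c⁴ + 8a²c⁴)    [factor out 2]
= 2c²(7 + ab − 3ab²c² + 8a²c²)    [factor out c²]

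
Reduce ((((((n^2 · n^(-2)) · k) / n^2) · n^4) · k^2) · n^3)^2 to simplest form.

k^6·n^10

((((((n^2 · n^(-2)) · k) / n^2) · n^4) · k^2) · n^3)^2
= ((((((n^2 · n^(-2)) · k) / n^2) · n^4) · k^2)^2) · ((n^3)^2)    [power of a product]
= ((((((n^2 · n^(-2)) · k) / n^2) · n^4)^2) · ((k^2)^2)) · ((n^3)^2)    [power of a product]
= ((((((n^2 · n^(-2)) · k) / n^2)^2) · ((n^4)^2)) · ((k^2)^2)) · ((n^3)^2)    [power of a product]
= ((((((n^2 · n^(-2)) · k)^2) / ((n^2)^2)) · ((n^4)^2)) · ((k^2)^2)) · ((n^3)^2)    [power of a quotient]
= ((((((n^2 · n^(-2))^2) · (k^2)) / ((n^2)^2)) · ((n^4)^2)) · ((k^2)^2)) · ((n^3)^2)    [power of a product]
= (((((((n^2)^2) · ((n^(-2))^2)) · (k^2)) / ((n^2)^2)) · ((n^4)^2)) · ((k^2)^2)) · ((n^3)^2)    [power of a product]
= (((((n^4 · ((n^(-2))^2)) · (k^2)) / ((n^2)^2)) · ((n^4)^2)) · ((k^2)^2)) · ((n^3)^2)    [power of a power]
= (((((n^4 · n^(-4)) · (k^2)) / ((n^2)^2)) · ((n^4)^2)) · ((k^2)^2)) · ((n^3)^2)    [power of a power]
= ((((n^0 · (k^2)) / ((n^2)^2)) · ((n^4)^2)) · ((k^2)^2)) · ((n^3)^2)    [product of powers]
= ((((n^0 · k^2) / n^4) · ((n^4)^2)) · ((k^2)^2)) · ((n^3)^2)    [power of a power]
= ((((n^0 · k^2) / n^4) · n^8) · ((k^2)^2)) · ((n^3)^2)    [power of a power]
= ((((n^0 · k^2) / n^4) · n^8) · k^4) · ((n^3)^2)    [power of a power]
= ((((n^0 · k^2) / n^4) · n^8) · k^4) · n^6    [power of a power]
= k^6·n^10    [quotient of powers; product of powers]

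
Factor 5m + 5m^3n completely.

5m(1 + m^2n)

5m + 5m^3n
= 5(m + m^3n)    [factor out 5]
= 5m(1 + m^2n)    [factor out m]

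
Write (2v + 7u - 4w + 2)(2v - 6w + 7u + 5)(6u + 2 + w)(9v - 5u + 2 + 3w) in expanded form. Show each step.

216uv^3 + 1392u^2v^2 + 1268uv^2 - 776uv^2w + 72v^3 + 268v^2 - 202v^2w + 36v^3w - 168v^2w^2 - 2375u^2vw - 2181uvw + 490uvw^2 - 454vw + 26vw^2 + 156vw^3 + 1806u^3v + 3164u^2v + 1562uv + 236v + 2737u^3w + 1849u^2w - 1483u^2w^2 + 178uw - 781uw^2 + 102uw^3 - 1470u^4 - 1372u^3 - 6u^2 + 216u - 130w^2 + 96w^3 + 72w^4 - 48w + 40

(2v + 7u - 4w + 2)(2v - 6w + 7u + 5)(6u + 2 + w)(9v - 5u + 2 + 3w)
= (4v^2 - 12vw + 14uv + 10v + 14uv - 42uw + 49u^2 + 35u - 8vw + 24w^2 - 28uw - 20w + 4v - 12w + 14u + 10)(6u + 2 + w)(9v - 5u + 2 + 3w)    [distributive law]
= (4v^2 - 20vw + 28uv + 14v - 70uw + 49u^2 + 49u + 24w^2 - 32w + 10)(6u + 2 + w)(9v - 5u + 2 + 3w)    [combine like terms]
= (24uv^2 + 8v^2 + 4v^2w - 120uvw - 40vw - 20vw^2 + 168u^2v + 56uv + 28uvw + 84uv + 28v + 14vw - 420u^2w - 140uw - 70uw^2 + 294u^3 + 98u^2 + 49u^2w + 294u^2 + 98u + 49uw + 144uw^2 + 48w^2 + 24w^3 - 192uw - 64w - 32w^2 + 60u + 20 + 10w)(9v - 5u + 2 + 3w)    [distributive law]
= (24uv^2 + 8v^2 + 4v^2w - 92uvw - 26vw - 20vw^2 + 168u^2v + 140uv + 28v - 371u^2w - 283uw + 74uw^2 + 294u^3 + 392u^2 + 158u + 16w^2 + 24w^3 - 54w + 20)(9v - 5u + 2 + 3w)    [combine like terms]
= 216uv^3 - 120u^2v^2 + 48uv^2 + 72uv^2w + 72v^3 - 40uv^2 + 16v^2 + 24v^2w + 36v^3w - 20uv^2w + 8v^2w + 12v^2w^2 - 828uv^2w + 460u^2vw - 184uvw - 276uvw^2 - 234v^2w + 130uvw - 52vw - 78vw^2 - 180v^2w^2 + 100uvw^2 - 40vw^2 - 60vw^3 + 1512u^2v^2 - 840u^3v + 336u^2v + 504u^2vw + 1260uv^2 - 700u^2v + 280uv + 420uvw + 252v^2 - 140uv + 56v + 84vw - 3339u^2vw + 1855u^3w - 742u^2w - 1113u^2w^2 - 2547uvw + 1415u^2w - 566uw - 849uw^2 + 666uvw^2 - 370u^2w^2 + 148uw^2 + 222uw^3 + 2646u^3v - 1470u^4 + 588u^3 + 882u^3w + 3528u^2v - 1960u^3 + 784u^2 + 1176u^2w + 1422uv - 790u^2 + 316u + 474uw + 144vw^2 - 80uw^2 + 32w^2 + 48w^3 + 216vw^3 - 120uw^3 + 48w^3 + 72w^4 - 486vw + 270uw - 108w - 162w^2 + 180v - 100u + 40 + 60w    [distributive law]
= 216uv^3 + 1392u^2v^2 + 1268uv^2 - 776uv^2w + 72v^3 + 268v^2 - 202v^2w + 36v^3w - 168v^2w^2 - 2375u^2vw - 2181uvw + 490uvw^2 - 454vw + 26vw^2 + 156vw^3 + 1806u^3v + 3164u^2v + 1562uv + 236v + 2737u^3w + 1849u^2w - 1483u^2w^2 + 178uw - 781uw^2 + 102uw^3 - 1470u^4 - 1372u^3 - 6u^2 + 216u - 130w^2 + 96w^3 + 72w^4 - 48w + 40    [combine like terms]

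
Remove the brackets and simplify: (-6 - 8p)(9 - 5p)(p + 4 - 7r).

-222p - 216 + 378r + 118p² + 294pr + 40p³ - 280p²r

(-6 - 8p)(9 - 5p)(p + 4 - 7r)
= (-54 + 30p - 72p + 40p²)(p + 4 - 7r)    [distributive law]
= (-54 - 42p + 40p²)(p + 4 - 7r)    [combine like terms]
= -54p - 216 + 378r - 42p² - 168p + 294pr + 40p³ + 160p² - 280p²r    [distributive law]
= -222p - 216 + 378r + 118p² + 294pr + 40p³ - 280p²r    [combine like terms]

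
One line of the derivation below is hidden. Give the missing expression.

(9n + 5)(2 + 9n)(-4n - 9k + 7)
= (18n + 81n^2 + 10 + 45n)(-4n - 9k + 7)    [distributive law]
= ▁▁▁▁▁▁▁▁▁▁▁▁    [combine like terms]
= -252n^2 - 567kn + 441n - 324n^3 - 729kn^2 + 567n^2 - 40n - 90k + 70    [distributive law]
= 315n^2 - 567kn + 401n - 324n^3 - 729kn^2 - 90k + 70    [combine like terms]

By combine like terms:

(63n + 81n^2 + 10)(-4n - 9k + 7)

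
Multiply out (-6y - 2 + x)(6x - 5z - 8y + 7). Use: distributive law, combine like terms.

(-6y - 2 + x)(6x - 5z - 8y + 7)
= -36xy + 30yz + 48y² - 42y - 12x + 10z + 16y - 14 + 6x² - 5xz - 8xy + 7x    [distributive law]
= -44xy + 30yz + 48y² - 26y - 5x + 10z - 14 + 6x² - 5xz    [combine like terms]

-44xy + 30yz + 48y² - 26y - 5x + 10z - 14 + 6x² - 5xz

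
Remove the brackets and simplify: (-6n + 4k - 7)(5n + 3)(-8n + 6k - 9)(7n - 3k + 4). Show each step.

1680n^4 - 3100kn^3 + 5818n^3 + 1860k^2n^2 - 7600kn^2 + 7291n^2 + 2766k^2n - 5949kn + 3903n - 360k^3n - 216k^3 + 990k^2 - 1503k + 756

(-6n + 4k - 7)(5n + 3)(-8n + 6k - 9)(7n - 3k + 4)
= (-30n^2 - 18n + 20kn + 12k - 35n - 21)(-8n + 6k - 9)(7n - 3k + 4)    [distributive law]
= (-30n^2 - 53n + 20kn + 12k - 21)(-8n + 6k - 9)(7n - 3k + 4)    [combine like terms]
= (240n^3 - 180kn^2 + 270n^2 + 424n^2 - 318kn + 477n - 160kn^2 + 120k^2n - 180kn - 96kn + 72k^2 - 108k + 168n - 126k + 189)(7n - 3k + 4)    [distributive law]
= (240n^3 - 340kn^2 + 694n^2 - 594kn + 645n + 120k^2n + 72k^2 - 234k + 189)(7n - 3k + 4)    [combine like terms]
= 1680n^4 - 720kn^3 + 960n^3 - 2380kn^3 + 1020k^2n^2 - 1360kn^2 + 4858n^3 - 2082kn^2 + 2776n^2 - 4158kn^2 + 1782k^2n - 2376kn + 4515n^2 - 1935kn + 2580n + 840k^2n^2 - 360k^3n + 480k^2n + 504k^2n - 216k^3 + 288k^2 - 1638kn + 702k^2 - 936k + 1323n - 567k + 756    [distributive law]
= 1680n^4 - 3100kn^3 + 5818n^3 + 1860k^2n^2 - 7600kn^2 + 7291n^2 + 2766k^2n - 5949kn + 3903n - 360k^3n - 216k^3 + 990k^2 - 1503k + 756    [combine like terms]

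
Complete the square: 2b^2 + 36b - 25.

2b^2 + 36b - 25
= 2(b^2 + 18b) - 25    [factor out 2 from the b-terms]
= 2(b^2 + 18b + 81 - 81) - 25    [add and subtract 81 inside the bracket]
= 2(b + 9)^2 - 162 - 25    [perfect-square identity]
= 2(b + 9)^2 - 187    [combine constants]

2(b + 9)^2 - 187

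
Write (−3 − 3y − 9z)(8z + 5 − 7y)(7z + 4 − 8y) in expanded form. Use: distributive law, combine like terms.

(−3 − 3y − 9z)(8z + 5 − 7y)(7z + 4 − 8y)
= (−24z − 15 + 21y − 24yz − 15y + 21y^2 − 72z^2 − 45z + 63yz)(7z + 4 − 8y)    [distributive law]
= (−69z − 15 + 6y + 39yz + 21y^2 − 72z^2)(7z + 4 − 8y)    [combine like terms]
= −483z^2 − 276z + 552yz − 105z − 60 + 120y + 42yz + 24y − 48y^2 + 273yz^2 + 156yz − 312y^2z + 147y^2z + 84y^2 − 168y^3 − 504z^3 − 288z^2 + 576yz^2    [distributive law]
= −771z^2 − 381z + 750yz − 60 + 144y + 36y^2 + 849yz^2 − 165y^2z − 168y^3 − 504z^3    [combine like terms]

−771z^2 − 381z + 750yz − 60 + 144y + 36y^2 + 849yz^2 − 165y^2z − 168y^3 − 504z^3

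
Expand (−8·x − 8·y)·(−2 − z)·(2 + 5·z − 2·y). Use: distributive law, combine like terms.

(−8·x − 8·y)·(−2 − z)·(2 + 5·z − 2·y)
= (16·x + 8·x·z + 16·y + 8·y·z)·(2 + 5·z − 2·y)    [distributive law]
= 32·x + 80·x·z − 32·x·y + 16·x·z + 40·x·z^2 − 16·x·y·z + 32·y + 80·y·z − 32·y^2 + 16·y·z + 40·y·z^2 − 16·y^2·z    [distributive law]
= 32·x + 96·x·z − 32·x·y + 40·x·z^2 − 16·x·y·z + 32·y + 96·y·z − 32·y^2 + 40·y·z^2 − 16·y^2·z    [combine like terms]

32·x + 96·x·z − 32·x·y + 40·x·z^2 − 16·x·y·z + 32·y + 96·y·z − 32·y^2 + 40·y·z^2 − 16·y^2·z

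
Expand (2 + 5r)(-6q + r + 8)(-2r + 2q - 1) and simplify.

138qr - 24q² + 44q - 89r² - 74r - 16 + 70qr² - 60q²r - 10r³

(2 + 5r)(-6q + r + 8)(-2r + 2q - 1)
= (-12q + 2r + 16 - 30qr + 5r² + 40r)(-2r + 2q - 1)    [distributive law]
= (-12q + 42r + 16 - 30qr + 5r²)(-2r + 2q - 1)    [combine like terms]
= 24qr - 24q² + 12q - 84r² + 84qr - 42r - 32r + 32q - 16 + 60qr² - 60q²r + 30qr - 10r³ + 10qr² - 5r²    [distributive law]
= 138qr - 24q² + 44q - 89r² - 74r - 16 + 70qr² - 60q²r - 10r³    [combine like terms]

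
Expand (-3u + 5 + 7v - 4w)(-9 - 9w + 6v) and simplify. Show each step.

(-3u + 5 + 7v - 4w)(-9 - 9w + 6v)
= 27u + 27uw - 18uv - 45 - 45w + 30v - 63v - 63vw + 42v² + 36w + 36w² - 24vw    [distributive law]
= 27u + 27uw - 18uv - 45 - 9w - 33v - 87vw + 42v² + 36w²    [combine like terms]

27u + 27uw - 18uv - 45 - 9w - 33v - 87vw + 42v² + 36w²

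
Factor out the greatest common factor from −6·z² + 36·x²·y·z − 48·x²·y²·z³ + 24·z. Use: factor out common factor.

−6·z² + 36·x²·y·z − 48·x²·y²·z³ + 24·z
= 6(−z² + 6·x²·y·z − 8·x²·y²·z³ + 4·z)    [factor out 6]
= 6·z(−z + 6·x²·y − 8·x²·y²·z² + 4)    [factor out z]

6·z(−z + 6·x²·y − 8·x²·y²·z² + 4)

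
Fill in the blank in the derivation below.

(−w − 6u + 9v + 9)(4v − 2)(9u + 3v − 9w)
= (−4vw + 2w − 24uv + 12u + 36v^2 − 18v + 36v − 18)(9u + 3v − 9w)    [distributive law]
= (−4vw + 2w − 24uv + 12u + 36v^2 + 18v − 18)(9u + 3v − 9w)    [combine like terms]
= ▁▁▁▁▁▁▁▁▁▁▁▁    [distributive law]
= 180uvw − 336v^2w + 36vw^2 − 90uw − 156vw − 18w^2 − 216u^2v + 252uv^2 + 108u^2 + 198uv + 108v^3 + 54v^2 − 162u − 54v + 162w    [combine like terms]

After distributive law, the bracketed line is:

−36uvw − 12v^2w + 36vw^2 + 18uw + 6vw − 18w^2 − 216u^2v − 72uv^2 + 216uvw + 108u^2 + 36uv − 108uw + 324uv^2 + 108v^3 − 324v^2w + 162uv + 54v^2 − 162vw − 162u − 54v + 162w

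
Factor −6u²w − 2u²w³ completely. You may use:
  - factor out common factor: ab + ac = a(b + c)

2u²w(−3 − w²)

−6u²w − 2u²w³
= 2(−3u²w − u²w³)    [factor out 2]
= 2u²w(−3 − w²)    [factor out u²w]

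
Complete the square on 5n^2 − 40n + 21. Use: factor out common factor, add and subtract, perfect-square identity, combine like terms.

5n^2 − 40n + 21
= 5(n^2 − 8n) + 21    [factor out 5 from the n-terms]
= 5(n^2 − 8n + 16 − 16) + 21    [add and subtract 16 inside the bracket]
= 5(n − 4)^2 − 80 + 21    [perfect-square identity]
= 5(n − 4)^2 − 59    [combine constants]

5(n − 4)^2 − 59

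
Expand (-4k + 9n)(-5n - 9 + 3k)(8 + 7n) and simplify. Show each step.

628kn + 329kn^2 + 288k - 96k^2 - 84k^2n - 927n^2 - 315n^3 - 648n

(-4k + 9n)(-5n - 9 + 3k)(8 + 7n)
= (20kn + 36k - 12k^2 - 45n^2 - 81n + 27kn)(8 + 7n)    [distributive law]
= (47kn + 36k - 12k^2 - 45n^2 - 81n)(8 + 7n)    [combine like terms]
= 376kn + 329kn^2 + 288k + 252kn - 96k^2 - 84k^2n - 360n^2 - 315n^3 - 648n - 567n^2    [distributive law]
= 628kn + 329kn^2 + 288k - 96k^2 - 84k^2n - 927n^2 - 315n^3 - 648n    [combine like terms]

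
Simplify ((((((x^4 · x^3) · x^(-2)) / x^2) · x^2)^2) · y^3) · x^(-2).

x^8·y^3

((((((x^4 · x^3) · x^(-2)) / x^2) · x^2)^2) · y^3) · x^(-2)
= ((((((x^4 · x^3) · x^(-2)) / x^2)^2) · ((x^2)^2)) · y^3) · x^(-2)    [power of a product]
= ((((((x^4 · x^3) · x^(-2))^2) / ((x^2)^2)) · ((x^2)^2)) · y^3) · x^(-2)    [power of a quotient]
= ((((((x^4 · x^3)^2) · ((x^(-2))^2)) / ((x^2)^2)) · ((x^2)^2)) · y^3) · x^(-2)    [power of a product]
= (((((((x^4)^2) · ((x^3)^2)) · ((x^(-2))^2)) / ((x^2)^2)) · ((x^2)^2)) · y^3) · x^(-2)    [power of a product]
= (((((x^8 · ((x^3)^2)) · ((x^(-2))^2)) / ((x^2)^2)) · ((x^2)^2)) · y^3) · x^(-2)    [power of a power]
= (((((x^8 · x^6) · ((x^(-2))^2)) / ((x^2)^2)) · ((x^2)^2)) · y^3) · x^(-2)    [power of a power]
= ((((x^14 · ((x^(-2))^2)) / ((x^2)^2)) · ((x^2)^2)) · y^3) · x^(-2)    [product of powers]
= ((((x^14 · x^(-4)) / ((x^2)^2)) · ((x^2)^2)) · y^3) · x^(-2)    [power of a power]
= (((x^10 / ((x^2)^2)) · ((x^2)^2)) · y^3) · x^(-2)    [product of powers]
= (((x^10 / x^4) · ((x^2)^2)) · y^3) · x^(-2)    [power of a power]
= ((x^6 · ((x^2)^2)) · y^3) · x^(-2)    [quotient of powers]
= ((x^6 · x^4) · y^3) · x^(-2)    [power of a power]
= (x^10 · y^3) · x^(-2)    [product of powers]
= x^8·y^3    [product of powers]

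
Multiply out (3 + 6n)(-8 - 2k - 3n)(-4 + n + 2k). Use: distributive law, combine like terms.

(3 + 6n)(-8 - 2k - 3n)(-4 + n + 2k)
= (-24 - 6k - 9n - 48n - 12kn - 18n^2)(-4 + n + 2k)    [distributive law]
= (-24 - 6k - 57n - 12kn - 18n^2)(-4 + n + 2k)    [combine like terms]
= 96 - 24n - 48k + 24k - 6kn - 12k^2 + 228n - 57n^2 - 114kn + 48kn - 12kn^2 - 24k^2n + 72n^2 - 18n^3 - 36kn^2    [distributive law]
= 96 + 204n - 24k - 72kn - 12k^2 + 15n^2 - 48kn^2 - 24k^2n - 18n^3    [combine like terms]

96 + 204n - 24k - 72kn - 12k^2 + 15n^2 - 48kn^2 - 24k^2n - 18n^3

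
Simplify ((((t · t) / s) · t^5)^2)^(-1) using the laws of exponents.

((((t · t) / s) · t^5)^2)^(-1)
= (((t · t) / s) · t^5)^(-2)    [power of a power]
= (((t · t) / s)^(-2)) · ((t^5)^(-2))    [power of a product]
= (((t · t)^(-2)) / (s^(-2))) · ((t^5)^(-2))    [power of a quotient]
= (((t^(-2)) · (t^(-2))) / (s^(-2))) · ((t^5)^(-2))    [power of a product]
= (t^(-4) / (s^(-2))) · ((t^5)^(-2))    [product of powers]
= (t^(-4) / s^(-2)) · t^(-10)    [power of a power]
= s^2t^(-14)    [quotient of powers; product of powers]

s^2t^(-14)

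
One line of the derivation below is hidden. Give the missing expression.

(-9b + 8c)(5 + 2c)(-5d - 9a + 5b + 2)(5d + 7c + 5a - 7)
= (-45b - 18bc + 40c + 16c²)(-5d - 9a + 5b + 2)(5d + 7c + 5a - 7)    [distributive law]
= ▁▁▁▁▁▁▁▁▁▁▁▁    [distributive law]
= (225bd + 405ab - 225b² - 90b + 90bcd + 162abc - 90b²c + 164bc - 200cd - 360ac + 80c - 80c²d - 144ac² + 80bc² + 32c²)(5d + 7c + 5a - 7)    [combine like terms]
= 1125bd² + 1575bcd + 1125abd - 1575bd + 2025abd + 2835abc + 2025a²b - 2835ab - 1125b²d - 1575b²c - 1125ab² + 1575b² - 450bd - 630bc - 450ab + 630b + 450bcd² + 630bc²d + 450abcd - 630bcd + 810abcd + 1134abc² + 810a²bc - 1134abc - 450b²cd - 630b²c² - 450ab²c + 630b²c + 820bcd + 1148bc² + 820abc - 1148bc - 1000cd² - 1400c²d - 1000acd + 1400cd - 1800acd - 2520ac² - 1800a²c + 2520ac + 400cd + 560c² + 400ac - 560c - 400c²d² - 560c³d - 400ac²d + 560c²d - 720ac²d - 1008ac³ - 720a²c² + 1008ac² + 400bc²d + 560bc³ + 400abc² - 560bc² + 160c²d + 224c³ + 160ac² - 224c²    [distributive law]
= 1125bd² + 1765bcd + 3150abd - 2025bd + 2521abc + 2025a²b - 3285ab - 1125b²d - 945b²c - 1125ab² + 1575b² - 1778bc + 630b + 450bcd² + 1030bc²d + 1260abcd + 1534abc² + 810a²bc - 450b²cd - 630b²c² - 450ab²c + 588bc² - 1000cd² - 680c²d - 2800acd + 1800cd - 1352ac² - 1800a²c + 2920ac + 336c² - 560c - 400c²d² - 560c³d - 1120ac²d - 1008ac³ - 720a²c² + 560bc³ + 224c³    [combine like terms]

After distributive law, the bracketed line is:

(225bd + 405ab - 225b² - 90b + 90bcd + 162abc - 90b²c - 36bc - 200cd - 360ac + 200bc + 80c - 80c²d - 144ac² + 80bc² + 32c²)(5d + 7c + 5a - 7)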